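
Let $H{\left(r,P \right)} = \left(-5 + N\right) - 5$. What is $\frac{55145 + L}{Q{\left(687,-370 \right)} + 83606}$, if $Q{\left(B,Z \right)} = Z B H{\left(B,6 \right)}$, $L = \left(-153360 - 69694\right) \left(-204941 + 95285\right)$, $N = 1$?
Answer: $\frac{24459264569}{2371316} \approx 10315.0$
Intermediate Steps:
$L = 24459209424$ ($L = \left(-223054\right) \left(-109656\right) = 24459209424$)
$H{\left(r,P \right)} = -9$ ($H{\left(r,P \right)} = \left(-5 + 1\right) - 5 = -4 - 5 = -9$)
$Q{\left(B,Z \right)} = - 9 B Z$ ($Q{\left(B,Z \right)} = Z B \left(-9\right) = B Z \left(-9\right) = - 9 B Z$)
$\frac{55145 + L}{Q{\left(687,-370 \right)} + 83606} = \frac{55145 + 24459209424}{\left(-9\right) 687 \left(-370\right) + 83606} = \frac{24459264569}{2287710 + 83606} = \frac{24459264569}{2371316}$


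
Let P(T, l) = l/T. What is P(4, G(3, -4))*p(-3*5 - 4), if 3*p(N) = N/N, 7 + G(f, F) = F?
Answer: -11/12 ≈ -0.91667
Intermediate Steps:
G(f, F) = -7 + F
p(N) = ⅓ (p(N) = (N/N)/3 = (⅓)*1 = ⅓)
P(4, G(3, -4))*p(-3*5 - 4) = ((-7 - 4)/4)*(⅓) = -11*¼*(⅓) = -11/4*⅓ = -11/12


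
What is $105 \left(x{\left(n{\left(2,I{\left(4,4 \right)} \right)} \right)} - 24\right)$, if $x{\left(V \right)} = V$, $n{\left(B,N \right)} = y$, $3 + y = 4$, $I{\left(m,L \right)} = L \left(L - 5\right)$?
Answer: $-2415$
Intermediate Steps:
$I{\left(m,L \right)} = L \left(-5 + L\right)$
$y = 1$ ($y = -3 + 4 = 1$)
$n{\left(B,N \right)} = 1$
$105 \left(x{\left(n{\left(2,I{\left(4,4 \right)} \right)} \right)} - 24\right) = 105 \left(1 - 24\right) = 105 \left(-23\right) = -2415$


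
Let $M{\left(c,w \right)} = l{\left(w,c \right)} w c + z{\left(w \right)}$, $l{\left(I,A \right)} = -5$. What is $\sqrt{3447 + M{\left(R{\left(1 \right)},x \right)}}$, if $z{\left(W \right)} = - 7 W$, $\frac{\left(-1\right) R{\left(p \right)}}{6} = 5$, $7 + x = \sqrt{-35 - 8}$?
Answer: $\sqrt{2446 + 143 i \sqrt{43}} \approx 50.327 + 9.3162 i$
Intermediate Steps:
$x = -7 + i \sqrt{43}$ ($x = -7 + \sqrt{-35 - 8} = -7 + \sqrt{-43} = -7 + i \sqrt{43} \approx -7.0 + 6.5574 i$)
$R{\left(p \right)} = -30$ ($R{\left(p \right)} = \left(-6\right) 5 = -30$)
$M{\left(c,w \right)} = - 7 w - 5 c w$ ($M{\left(c,w \right)} = - 5 w c - 7 w = - 5 c w - 7 w = - 7 w - 5 c w$)
$\sqrt{3447 + M{\left(R{\left(1 \right)},x \right)}} = \sqrt{3447 + \left(-7 + i \sqrt{43}\right) \left(-7 - -150\right)} = \sqrt{3447 + \left(-7 + i \sqrt{43}\right) \left(-7 + 150\right)} = \sqrt{3447 + \left(-7 + i \sqrt{43}\right) 143} = \sqrt{3447 - \left(1001 - 143 i \sqrt{43}\right)} = \sqrt{2446 + 143 i \sqrt{43}}$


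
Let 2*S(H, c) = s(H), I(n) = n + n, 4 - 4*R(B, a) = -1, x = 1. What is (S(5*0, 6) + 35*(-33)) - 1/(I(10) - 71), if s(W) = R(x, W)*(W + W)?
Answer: -58904/51 ≈ -1155.0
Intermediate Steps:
R(B, a) = 5/4 (R(B, a) = 1 - ¼*(-1) = 1 + ¼ = 5/4)
s(W) = 5*W/2 (s(W) = 5*(W + W)/4 = 5*(2*W)/4 = 5*W/2)
I(n) = 2*n
S(H, c) = 5*H/4 (S(H, c) = (5*H/2)/2 = 5*H/4)
(S(5*0, 6) + 35*(-33)) - 1/(I(10) - 71) = (5*(5*0)/4 + 35*(-33)) - 1/(2*10 - 71) = ((5/4)*0 - 1155) - 1/(20 - 71) = (0 - 1155) - 1/(-51) = -1155 - 1*(-1/51) = -1155 + 1/51 = -58904/51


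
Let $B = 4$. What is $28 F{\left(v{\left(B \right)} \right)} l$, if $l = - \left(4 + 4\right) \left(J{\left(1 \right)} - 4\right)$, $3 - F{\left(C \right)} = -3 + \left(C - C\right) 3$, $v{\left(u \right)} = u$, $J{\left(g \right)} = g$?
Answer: $4032$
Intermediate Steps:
$F{\left(C \right)} = 6$ ($F{\left(C \right)} = 3 - \left(-3 + \left(C - C\right) 3\right) = 3 - \left(-3 + 0 \cdot 3\right) = 3 - \left(-3 + 0\right) = 3 - -3 = 3 + 3 = 6$)
$l = 24$ ($l = - \left(4 + 4\right) \left(1 - 4\right) = - 8 \left(-3\right) = \left(-1\right) \left(-24\right) = 24$)
$28 F{\left(v{\left(B \right)} \right)} l = 28 \cdot 6 \cdot 24 = 168 \cdot 24 = 4032$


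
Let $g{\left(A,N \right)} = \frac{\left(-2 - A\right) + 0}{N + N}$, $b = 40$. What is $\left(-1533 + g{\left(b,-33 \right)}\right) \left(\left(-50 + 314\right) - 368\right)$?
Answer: $\frac{1753024}{11} \approx 1.5937 \cdot 10^{5}$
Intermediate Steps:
$g{\left(A,N \right)} = \frac{-2 - A}{2 N}$
$\left(-1533 + g{\left(b,-33 \right)}\right) \left(\left(-50 + 314\right) - 368\right) = \left(-1533 + \frac{-2 - 40}{2 \left(-33\right)}\right) \left(\left(-50 + 314\right) - 368\right) = \left(-1533 + \frac{1}{2} \left(- \frac{1}{33}\right) \left(-2 - 40\right)\right) \left(264 - 368\right) = \left(-1533 + \frac{1}{2} \left(- \frac{1}{33}\right) \left(-42\right)\right) \left(-104\right) = \left(-1533 + \frac{7}{11}\right) \left(-104\right) = \left(- \frac{16856}{11}\right) \left(-104\right) = \frac{1753024}{11}$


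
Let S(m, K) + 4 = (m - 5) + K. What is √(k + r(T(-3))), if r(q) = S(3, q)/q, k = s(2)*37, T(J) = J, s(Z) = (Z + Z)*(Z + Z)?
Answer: √595 ≈ 24.393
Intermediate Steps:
s(Z) = 4*Z² (s(Z) = (2*Z)*(2*Z) = 4*Z²)
S(m, K) = -9 + K + m (S(m, K) = -4 + ((m - 5) + K) = -4 + ((-5 + m) + K) = -4 + (-5 + K + m) = -9 + K + m)
k = 592 (k = (4*2²)*37 = (4*4)*37 = 16*37 = 592)
r(q) = (-6 + q)/q (r(q) = (-9 + q + 3)/q = (-6 + q)/q)
√(k + r(T(-3))) = √(592 + (-6 - 3)/(-3)) = √(592 - ⅓*(-9)) = √(592 + 3) = √595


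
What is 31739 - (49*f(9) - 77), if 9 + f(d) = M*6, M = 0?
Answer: 32257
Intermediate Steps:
f(d) = -9 (f(d) = -9 + 0*6 = -9 + 0 = -9)
31739 - (49*f(9) - 77) = 31739 - (49*(-9) - 77) = 31739 - (-441 - 77) = 31739 - 1*(-518) = 31739 + 518 = 32257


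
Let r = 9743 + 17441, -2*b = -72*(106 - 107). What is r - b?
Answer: 27220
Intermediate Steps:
b = -36 (b = -(-36)*(106 - 107) = -(-36)*(-1) = -½*72 = -36)
r = 27184
r - b = 27184 - 1*(-36) = 27184 + 36 = 27220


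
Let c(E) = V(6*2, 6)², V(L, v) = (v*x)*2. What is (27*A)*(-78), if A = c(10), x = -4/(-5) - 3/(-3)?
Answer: -24564384/25 ≈ -9.8258e+5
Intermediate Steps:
x = 9/5 (x = -4*(-⅕) - 3*(-⅓) = ⅘ + 1 = 9/5 ≈ 1.8000)
V(L, v) = 18*v/5 (V(L, v) = (v*(9/5))*2 = (9*v/5)*2 = 18*v/5)
c(E) = 11664/25 (c(E) = ((18/5)*6)² = (108/5)² = 11664/25)
A = 11664/25 ≈ 466.56
(27*A)*(-78) = (27*(11664/25))*(-78) = (314928/25)*(-78) = -24564384/25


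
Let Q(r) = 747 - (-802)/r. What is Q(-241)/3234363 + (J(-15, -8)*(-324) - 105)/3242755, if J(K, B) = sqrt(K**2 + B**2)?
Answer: -3794046799204/2527667476405665 ≈ -0.0015010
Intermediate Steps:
Q(r) = 747 + 802/r
J(K, B) = sqrt(B**2 + K**2)
Q(-241)/3234363 + (J(-15, -8)*(-324) - 105)/3242755 = (747 + 802/(-241))/3234363 + (sqrt((-8)**2 + (-15)**2)*(-324) - 105)/3242755 = (747 + 802*(-1/241))*(1/3234363) + (sqrt(64 + 225)*(-324) - 105)*(1/3242755) = (747 - 802/241)*(1/3234363) + (sqrt(289)*(-324) - 105)*(1/3242755) = (179225/241)*(1/3234363) + (17*(-324) - 105)*(1/3242755) = 179225/779481483 + (-5508 - 105)*(1/3242755) = 179225/779481483 - 5613*1/3242755 = 179225/779481483 - 5613/3242755 = -3794046799204/2527667476405665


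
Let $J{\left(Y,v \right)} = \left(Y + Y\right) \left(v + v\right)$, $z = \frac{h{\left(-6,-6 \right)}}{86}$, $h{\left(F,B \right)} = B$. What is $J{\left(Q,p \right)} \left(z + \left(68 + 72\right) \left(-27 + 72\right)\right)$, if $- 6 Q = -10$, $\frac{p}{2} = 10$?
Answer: $\frac{36119600}{43} \approx 8.3999 \cdot 10^{5}$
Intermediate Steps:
$p = 20$ ($p = 2 \cdot 10 = 20$)
$Q = \frac{5}{3}$ ($Q = \left(- \frac{1}{6}\right) \left(-10\right) = \frac{5}{3} \approx 1.6667$)
$z = - \frac{3}{43}$ ($z = - \frac{6}{86} = \left(-6\right) \frac{1}{86} = - \frac{3}{43} \approx -0.069767$)
$J{\left(Y,v \right)} = 4 Y v$ ($J{\left(Y,v \right)} = 2 Y 2 v = 4 Y v$)
$J{\left(Q,p \right)} \left(z + \left(68 + 72\right) \left(-27 + 72\right)\right) = 4 \cdot \frac{5}{3} \cdot 20 \left(- \frac{3}{43} + \left(68 + 72\right) \left(-27 + 72\right)\right) = \frac{400 \left(- \frac{3}{43} + 140 \cdot 45\right)}{3} = \frac{400 \left(- \frac{3}{43} + 6300\right)}{3} = \frac{400}{3} \cdot \frac{270897}{43} = \frac{36119600}{43}$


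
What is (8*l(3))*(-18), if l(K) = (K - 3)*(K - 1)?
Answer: 0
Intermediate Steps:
l(K) = (-1 + K)*(-3 + K) (l(K) = (-3 + K)*(-1 + K) = (-1 + K)*(-3 + K))
(8*l(3))*(-18) = (8*(3 + 3² - 4*3))*(-18) = (8*(3 + 9 - 12))*(-18) = (8*0)*(-18) = 0*(-18) = 0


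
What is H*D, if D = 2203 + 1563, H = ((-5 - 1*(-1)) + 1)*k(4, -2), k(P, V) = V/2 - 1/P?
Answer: 28245/2 ≈ 14123.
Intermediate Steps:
k(P, V) = V/2 - 1/P (k(P, V) = V*(1/2) - 1/P = V/2 - 1/P)
H = 15/4 (H = ((-5 - 1*(-1)) + 1)*((1/2)*(-2) - 1/4) = ((-5 + 1) + 1)*(-1 - 1*1/4) = (-4 + 1)*(-1 - 1/4) = -3*(-5/4) = 15/4 ≈ 3.7500)
D = 3766
H*D = (15/4)*3766 = 28245/2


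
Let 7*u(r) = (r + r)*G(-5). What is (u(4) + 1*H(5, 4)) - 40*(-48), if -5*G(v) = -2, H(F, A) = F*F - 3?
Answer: 67986/35 ≈ 1942.5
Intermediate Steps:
H(F, A) = -3 + F**2 (H(F, A) = F**2 - 3 = -3 + F**2)
G(v) = 2/5 (G(v) = -1/5*(-2) = 2/5)
u(r) = 4*r/35 (u(r) = ((r + r)*(2/5))/7 = ((2*r)*(2/5))/7 = (4*r/5)/7 = 4*r/35)
(u(4) + 1*H(5, 4)) - 40*(-48) = ((4/35)*4 + 1*(-3 + 5**2)) - 40*(-48) = (16/35 + 1*(-3 + 25)) + 1920 = (16/35 + 1*22) + 1920 = (16/35 + 22) + 1920 = 786/35 + 1920 = 67986/35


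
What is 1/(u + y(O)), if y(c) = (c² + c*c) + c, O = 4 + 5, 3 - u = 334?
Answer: -1/160 ≈ -0.0062500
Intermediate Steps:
u = -331 (u = 3 - 1*334 = 3 - 334 = -331)
O = 9
y(c) = c + 2*c² (y(c) = (c² + c²) + c = 2*c² + c = c + 2*c²)
1/(u + y(O)) = 1/(-331 + 9*(1 + 2*9)) = 1/(-331 + 9*(1 + 18)) = 1/(-331 + 9*19) = 1/(-331 + 171) = 1/(-160) = -1/160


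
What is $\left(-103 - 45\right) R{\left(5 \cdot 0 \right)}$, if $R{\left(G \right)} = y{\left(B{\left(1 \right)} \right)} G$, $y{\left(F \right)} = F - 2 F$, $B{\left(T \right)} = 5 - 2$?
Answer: $0$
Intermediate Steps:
$B{\left(T \right)} = 3$ ($B{\left(T \right)} = 5 - 2 = 3$)
$y{\left(F \right)} = - F$
$R{\left(G \right)} = - 3 G$ ($R{\left(G \right)} = \left(-1\right) 3 G = - 3 G$)
$\left(-103 - 45\right) R{\left(5 \cdot 0 \right)} = \left(-103 - 45\right) \left(- 3 \cdot 5 \cdot 0\right) = - 148 \left(\left(-3\right) 0\right) = \left(-148\right) 0 = 0$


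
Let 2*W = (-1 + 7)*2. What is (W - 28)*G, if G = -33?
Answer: 726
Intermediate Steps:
W = 6 (W = ((-1 + 7)*2)/2 = (6*2)/2 = (½)*12 = 6)
(W - 28)*G = (6 - 28)*(-33) = -22*(-33) = 726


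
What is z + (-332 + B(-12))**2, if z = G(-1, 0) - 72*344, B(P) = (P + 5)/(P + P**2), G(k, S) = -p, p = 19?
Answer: 1489267873/17424 ≈ 85472.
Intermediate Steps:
G(k, S) = -19 (G(k, S) = -1*19 = -19)
B(P) = (5 + P)/(P + P**2)
z = -24787 (z = -19 - 72*344 = -19 - 24768 = -24787)
z + (-332 + B(-12))**2 = -24787 + (-332 + (5 - 12)/((-12)*(1 - 12)))**2 = -24787 + (-332 - 1/12*(-7)/(-11))**2 = -24787 + (-332 - 1/12*(-1/11)*(-7))**2 = -24787 + (-332 - 7/132)**2 = -24787 + (-43831/132)**2 = -24787 + 1921156561/17424 = 1489267873/17424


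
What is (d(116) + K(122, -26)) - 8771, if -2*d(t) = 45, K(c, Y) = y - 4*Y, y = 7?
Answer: -17365/2 ≈ -8682.5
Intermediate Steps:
K(c, Y) = 7 - 4*Y
d(t) = -45/2 (d(t) = -1/2*45 = -45/2)
(d(116) + K(122, -26)) - 8771 = (-45/2 + (7 - 4*(-26))) - 8771 = (-45/2 + (7 + 104)) - 8771 = (-45/2 + 111) - 8771 = 177/2 - 8771 = -17365/2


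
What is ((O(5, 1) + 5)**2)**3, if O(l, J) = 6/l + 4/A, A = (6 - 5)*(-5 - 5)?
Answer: 594823321/15625 ≈ 38069.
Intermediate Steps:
A = -10 (A = 1*(-10) = -10)
O(l, J) = -2/5 + 6/l (O(l, J) = 6/l + 4/(-10) = 6/l + 4*(-1/10) = 6/l - 2/5 = -2/5 + 6/l)
((O(5, 1) + 5)**2)**3 = (((-2/5 + 6/5) + 5)**2)**3 = ((4/5 + 5)**2)**3 = ((29/5)**2)**3 = (841/25)**3 = 594823321/15625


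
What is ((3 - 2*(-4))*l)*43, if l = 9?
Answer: 4257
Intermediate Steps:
((3 - 2*(-4))*l)*43 = ((3 - 2*(-4))*9)*43 = ((3 + 8)*9)*43 = (11*9)*43 = 99*43 = 4257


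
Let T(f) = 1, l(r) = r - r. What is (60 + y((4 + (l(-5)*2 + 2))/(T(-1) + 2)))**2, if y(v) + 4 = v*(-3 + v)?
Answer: 2916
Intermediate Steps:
l(r) = 0
y(v) = -4 + v*(-3 + v)
(60 + y((4 + (l(-5)*2 + 2))/(T(-1) + 2)))**2 = (60 + (-4 + ((4 + (0*2 + 2))/(1 + 2))**2 - 3*(4 + (0*2 + 2))/(1 + 2)))**2 = (60 + (-4 + ((4 + (0 + 2))/3)**2 - 3*(4 + (0 + 2))/3))**2 = (60 + (-4 + ((4 + 2)*(1/3))**2 - 3*(4 + 2)/3))**2 = (60 + (-4 + (6*(1/3))**2 - 18/3))**2 = (60 + (-4 + 2**2 - 3*2))**2 = (60 + (-4 + 4 - 6))**2 = (60 - 6)**2 = 54**2 = 2916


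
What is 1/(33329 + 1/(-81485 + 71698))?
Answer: 9787/326190922 ≈ 3.0004e-5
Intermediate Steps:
1/(33329 + 1/(-81485 + 71698)) = 1/(33329 + 1/(-9787)) = 1/(33329 - 1/9787) = 1/(326190922/9787) = 9787/326190922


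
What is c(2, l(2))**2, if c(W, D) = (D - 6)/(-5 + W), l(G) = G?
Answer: 16/9 ≈ 1.7778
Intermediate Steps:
c(W, D) = (-6 + D)/(-5 + W)
c(2, l(2))**2 = ((-6 + 2)/(-5 + 2))**2 = (-4/(-3))**2 = (-1/3*(-4))**2 = (4/3)**2 = 16/9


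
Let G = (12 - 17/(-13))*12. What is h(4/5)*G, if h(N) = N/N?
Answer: 2076/13 ≈ 159.69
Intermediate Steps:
h(N) = 1
G = 2076/13 (G = (12 - 17*(-1/13))*12 = (12 + 17/13)*12 = (173/13)*12 = 2076/13 ≈ 159.69)
h(4/5)*G = 1*(2076/13) = 2076/13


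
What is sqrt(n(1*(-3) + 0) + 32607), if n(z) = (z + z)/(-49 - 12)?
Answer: sqrt(121331013)/61 ≈ 180.57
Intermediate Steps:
n(z) = -2*z/61 (n(z) = (2*z)/(-61) = (2*z)*(-1/61) = -2*z/61)
sqrt(n(1*(-3) + 0) + 32607) = sqrt(-2*(1*(-3) + 0)/61 + 32607) = sqrt(-2*(-3 + 0)/61 + 32607) = sqrt(-2/61*(-3) + 32607) = sqrt(6/61 + 32607) = sqrt(1989033/61) = sqrt(121331013)/61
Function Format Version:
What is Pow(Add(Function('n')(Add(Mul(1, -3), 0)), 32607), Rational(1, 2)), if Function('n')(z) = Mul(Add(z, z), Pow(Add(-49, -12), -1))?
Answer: Mul(Rational(1, 61), Pow(121331013, Rational(1, 2))) ≈ 180.57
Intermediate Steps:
Function('n')(z) = Mul(Rational(-2, 61), z) (Function('n')(z) = Mul(Mul(2, z), Pow(-61, -1)) = Mul(Mul(2, z), Rational(-1, 61)) = Mul(Rational(-2, 61), z))
Pow(Add(Function('n')(Add(Mul(1, -3), 0)), 32607), Rational(1, 2)) = Pow(Add(Mul(Rational(-2, 61), Add(Mul(1, -3), 0)), 32607), Rational(1, 2)) = Pow(Add(Mul(Rational(-2, 61), Add(-3, 0)), 32607), Rational(1, 2)) = Pow(Add(Mul(Rational(-2, 61), -3), 32607), Rational(1, 2)) = Pow(Add(Rational(6, 61), 32607), Rational(1, 2)) = Pow(Rational(1989033, 61), Rational(1, 2)) = Mul(Rational(1, 61), Pow(121331013, Rational(1, 2)))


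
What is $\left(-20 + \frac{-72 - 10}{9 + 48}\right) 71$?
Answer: $- \frac{86762}{57} \approx -1522.1$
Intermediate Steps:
$\left(-20 + \frac{-72 - 10}{9 + 48}\right) 71 = \left(-20 - \frac{82}{57}\right) 71 = \left(- \frac{1222}{57}\right) 71 = - \frac{86762}{57}$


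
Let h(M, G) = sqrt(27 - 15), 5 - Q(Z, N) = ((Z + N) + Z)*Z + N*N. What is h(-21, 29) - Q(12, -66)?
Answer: 3847 + 2*sqrt(3) ≈ 3850.5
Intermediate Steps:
Q(Z, N) = 5 - N**2 - Z*(N + 2*Z) (Q(Z, N) = 5 - (((Z + N) + Z)*Z + N*N) = 5 - (((N + Z) + Z)*Z + N**2) = 5 - ((N + 2*Z)*Z + N**2) = 5 - (Z*(N + 2*Z) + N**2) = 5 - (N**2 + Z*(N + 2*Z)) = 5 + (-N**2 - Z*(N + 2*Z)) = 5 - N**2 - Z*(N + 2*Z))
h(M, G) = 2*sqrt(3) (h(M, G) = sqrt(12) = 2*sqrt(3))
h(-21, 29) - Q(12, -66) = 2*sqrt(3) - (5 - 1*(-66)**2 - 2*12**2 - 1*(-66)*12) = 2*sqrt(3) - (5 - 1*4356 - 2*144 + 792) = 2*sqrt(3) - (5 - 4356 - 288 + 792) = 2*sqrt(3) - 1*(-3847) = 2*sqrt(3) + 3847 = 3847 + 2*sqrt(3)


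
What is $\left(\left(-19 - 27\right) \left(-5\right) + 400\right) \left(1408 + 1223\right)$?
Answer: $1657530$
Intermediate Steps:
$\left(\left(-19 - 27\right) \left(-5\right) + 400\right) \left(1408 + 1223\right) = \left(\left(-46\right) \left(-5\right) + 400\right) 2631 = \left(230 + 400\right) 2631 = 630 \cdot 2631 = 1657530$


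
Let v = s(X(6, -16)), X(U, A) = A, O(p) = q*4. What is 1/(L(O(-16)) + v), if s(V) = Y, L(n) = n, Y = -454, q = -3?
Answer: -1/466 ≈ -0.0021459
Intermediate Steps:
O(p) = -12 (O(p) = -3*4 = -12)
s(V) = -454
v = -454
1/(L(O(-16)) + v) = 1/(-12 - 454) = 1/(-466) = -1/466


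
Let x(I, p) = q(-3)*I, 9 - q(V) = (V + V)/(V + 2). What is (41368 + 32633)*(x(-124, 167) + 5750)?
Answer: 397977378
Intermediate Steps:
q(V) = 9 - 2*V/(2 + V) (q(V) = 9 - (V + V)/(V + 2) = 9 - 2*V/(2 + V))
x(I, p) = 3*I (x(I, p) = ((18 + 7*(-3))/(2 - 3))*I = ((18 - 21)/(-1))*I = (-1*(-3))*I = 3*I)
(41368 + 32633)*(x(-124, 167) + 5750) = (41368 + 32633)*(3*(-124) + 5750) = 74001*(-372 + 5750) = 74001*5378 = 397977378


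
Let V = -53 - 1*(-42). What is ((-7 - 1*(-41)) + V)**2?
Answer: 529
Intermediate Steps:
V = -11 (V = -53 + 42 = -11)
((-7 - 1*(-41)) + V)**2 = ((-7 - 1*(-41)) - 11)**2 = ((-7 + 41) - 11)**2 = (34 - 11)**2 = 23**2 = 529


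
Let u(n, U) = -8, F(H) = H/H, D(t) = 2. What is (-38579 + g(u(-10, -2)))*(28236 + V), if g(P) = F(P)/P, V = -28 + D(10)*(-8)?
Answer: -1087622692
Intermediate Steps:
F(H) = 1
V = -44 (V = -28 + 2*(-8) = -28 - 16 = -44)
g(P) = 1/P
(-38579 + g(u(-10, -2)))*(28236 + V) = (-38579 + 1/(-8))*(28236 - 44) = (-38579 - ⅛)*28192 = -308633/8*28192 = -1087622692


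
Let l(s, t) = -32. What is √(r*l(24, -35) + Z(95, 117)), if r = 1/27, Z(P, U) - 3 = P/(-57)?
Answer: 2*√3/9 ≈ 0.38490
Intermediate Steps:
Z(P, U) = 3 - P/57 (Z(P, U) = 3 + P/(-57) = 3 + P*(-1/57) = 3 - P/57)
r = 1/27 ≈ 0.037037
√(r*l(24, -35) + Z(95, 117)) = √((1/27)*(-32) + (3 - 1/57*95)) = √(-32/27 + (3 - 5/3)) = √(-32/27 + 4/3) = √(4/27) = 2*√3/9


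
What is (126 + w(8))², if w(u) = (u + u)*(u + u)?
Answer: 145924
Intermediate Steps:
w(u) = 4*u² (w(u) = (2*u)*(2*u) = 4*u²)
(126 + w(8))² = (126 + 4*8²)² = (126 + 4*64)² = (126 + 256)² = 382² = 145924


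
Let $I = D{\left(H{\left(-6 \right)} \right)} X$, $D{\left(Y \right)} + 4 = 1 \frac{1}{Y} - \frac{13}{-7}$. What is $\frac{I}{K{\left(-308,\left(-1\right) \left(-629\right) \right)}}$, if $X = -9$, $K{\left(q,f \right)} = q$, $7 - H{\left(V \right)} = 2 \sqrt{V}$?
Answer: $- \frac{4707}{78694} + \frac{9 i \sqrt{6}}{11242} \approx -0.059814 + 0.001961 i$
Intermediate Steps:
$H{\left(V \right)} = 7 - 2 \sqrt{V}$
$D{\left(Y \right)} = - \frac{15}{7} + \frac{1}{Y}$ ($D{\left(Y \right)} = -4 + \left(1 \frac{1}{Y} - \frac{13}{-7}\right) = -4 + \left(\frac{1}{Y} - - \frac{13}{7}\right) = -4 + \left(\frac{1}{Y} + \frac{13}{7}\right) = -4 + \left(\frac{13}{7} + \frac{1}{Y}\right) = - \frac{15}{7} + \frac{1}{Y}$)
$I = \frac{135}{7} - \frac{9}{7 - 2 i \sqrt{6}}$ ($I = \left(- \frac{15}{7} + \frac{1}{7 - 2 \sqrt{-6}}\right) \left(-9\right) = \left(- \frac{15}{7} + \frac{1}{7 - 2 i \sqrt{6}}\right) \left(-9\right) = \frac{135}{7} - \frac{9}{7 - 2 i \sqrt{6}} \approx 18.423 - 0.60398 i$)
$\frac{I}{K{\left(-308,\left(-1\right) \left(-629\right) \right)}} = \frac{\frac{9414}{511} - \frac{18 i \sqrt{6}}{73}}{-308} = \left(\frac{9414}{511} - \frac{18 i \sqrt{6}}{73}\right) \left(- \frac{1}{308}\right) = - \frac{4707}{78694} + \frac{9 i \sqrt{6}}{11242}$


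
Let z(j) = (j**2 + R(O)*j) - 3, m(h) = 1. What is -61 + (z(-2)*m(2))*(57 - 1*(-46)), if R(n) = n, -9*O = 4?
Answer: 1202/9 ≈ 133.56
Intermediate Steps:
O = -4/9 (O = -1/9*4 = -4/9 ≈ -0.44444)
z(j) = -3 + j**2 - 4*j/9 (z(j) = (j**2 - 4*j/9) - 3 = -3 + j**2 - 4*j/9)
-61 + (z(-2)*m(2))*(57 - 1*(-46)) = -61 + ((-3 + (-2)**2 - 4/9*(-2))*1)*(57 - 1*(-46)) = -61 + ((-3 + 4 + 8/9)*1)*(57 + 46) = -61 + ((17/9)*1)*103 = -61 + (17/9)*103 = -61 + 1751/9 = 1202/9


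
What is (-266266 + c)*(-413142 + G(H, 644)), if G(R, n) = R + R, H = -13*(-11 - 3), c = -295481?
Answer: 231876803166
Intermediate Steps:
H = 182 (H = -13*(-14) = 182)
G(R, n) = 2*R
(-266266 + c)*(-413142 + G(H, 644)) = (-266266 - 295481)*(-413142 + 2*182) = -561747*(-413142 + 364) = -561747*(-412778) = 231876803166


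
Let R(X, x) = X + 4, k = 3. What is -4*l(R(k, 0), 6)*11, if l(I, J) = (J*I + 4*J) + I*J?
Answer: -4752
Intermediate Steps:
R(X, x) = 4 + X
l(I, J) = 4*J + 2*I*J (l(I, J) = (I*J + 4*J) + I*J = (4*J + I*J) + I*J = 4*J + 2*I*J)
-4*l(R(k, 0), 6)*11 = -8*6*(2 + (4 + 3))*11 = -8*6*(2 + 7)*11 = -8*6*9*11 = -4*108*11 = -432*11 = -4752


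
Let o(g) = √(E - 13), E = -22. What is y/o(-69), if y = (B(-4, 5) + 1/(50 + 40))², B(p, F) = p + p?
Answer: -516961*I*√35/283500 ≈ -10.788*I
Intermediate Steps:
B(p, F) = 2*p
y = 516961/8100 (y = (2*(-4) + 1/(50 + 40))² = (-8 + 1/90)² = (-719/90)² = 516961/8100 ≈ 63.822)
o(g) = I*√35 (o(g) = √(-22 - 13) = √(-35) = I*√35)
y/o(-69) = 516961/(8100*((I*√35))) = 516961*(-I*√35/35)/8100 = -516961*I*√35/283500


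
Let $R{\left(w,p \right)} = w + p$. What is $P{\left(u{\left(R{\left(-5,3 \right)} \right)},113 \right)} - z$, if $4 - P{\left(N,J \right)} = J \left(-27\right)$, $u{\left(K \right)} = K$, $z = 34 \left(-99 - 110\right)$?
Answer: $10161$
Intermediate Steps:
$R{\left(w,p \right)} = p + w$
$z = -7106$ ($z = 34 \left(-209\right) = -7106$)
$P{\left(N,J \right)} = 4 + 27 J$ ($P{\left(N,J \right)} = 4 - J \left(-27\right) = 4 - - 27 J = 4 + 27 J$)
$P{\left(u{\left(R{\left(-5,3 \right)} \right)},113 \right)} - z = \left(4 + 27 \cdot 113\right) - -7106 = \left(4 + 3051\right) + 7106 = 3055 + 7106 = 10161$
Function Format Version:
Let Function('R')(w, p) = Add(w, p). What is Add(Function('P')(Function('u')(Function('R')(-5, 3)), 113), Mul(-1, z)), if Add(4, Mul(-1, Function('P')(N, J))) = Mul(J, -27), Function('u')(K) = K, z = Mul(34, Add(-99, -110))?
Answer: 10161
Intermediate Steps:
Function('R')(w, p) = Add(p, w)
z = -7106 (z = Mul(34, -209) = -7106)
Function('P')(N, J) = Add(4, Mul(27, J)) (Function('P')(N, J) = Add(4, Mul(-1, Mul(J, -27))) = Add(4, Mul(-1, Mul(-27, J))) = Add(4, Mul(27, J)))
Add(Function('P')(Function('u')(Function('R')(-5, 3)), 113), Mul(-1, z)) = Add(Add(4, Mul(27, 113)), Mul(-1, -7106)) = Add(Add(4, 3051), 7106) = Add(3055, 7106) = 10161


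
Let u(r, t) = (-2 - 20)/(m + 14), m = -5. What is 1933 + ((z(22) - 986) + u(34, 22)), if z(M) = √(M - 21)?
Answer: 8510/9 ≈ 945.56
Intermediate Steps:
u(r, t) = -22/9 (u(r, t) = (-2 - 20)/(-5 + 14) = -22/9)
z(M) = √(-21 + M)
1933 + ((z(22) - 986) + u(34, 22)) = 1933 + ((√(-21 + 22) - 986) - 22/9) = 1933 + ((√1 - 986) - 22/9) = 1933 + ((1 - 986) - 22/9) = 1933 + (-985 - 22/9) = 1933 - 8887/9 = 8510/9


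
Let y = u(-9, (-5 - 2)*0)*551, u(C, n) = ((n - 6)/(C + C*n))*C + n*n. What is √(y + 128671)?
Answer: √125365 ≈ 354.07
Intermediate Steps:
u(C, n) = n² + C*(-6 + n)/(C + C*n) (u(C, n) = ((-6 + n)/(C + C*n))*C + n² = C*(-6 + n)/(C + C*n) + n² = n² + C*(-6 + n)/(C + C*n))
y = -3306 (y = ((-6 + (-5 - 2)*0 + ((-5 - 2)*0)² + ((-5 - 2)*0)³)/(1 + (-5 - 2)*0))*551 = ((-6 - 7*0 + (-7*0)² + (-7*0)³)/(1 - 7*0))*551 = ((-6 + 0 + 0² + 0³)/(1 + 0))*551 = ((-6 + 0 + 0 + 0)/1)*551 = (1*(-6))*551 = -6*551 = -3306)
√(y + 128671) = √(-3306 + 128671) = √125365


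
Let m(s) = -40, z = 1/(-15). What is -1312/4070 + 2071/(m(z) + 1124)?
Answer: 3503381/2205940 ≈ 1.5882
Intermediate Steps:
z = -1/15 ≈ -0.066667
-1312/4070 + 2071/(m(z) + 1124) = -1312/4070 + 2071/(-40 + 1124) = -1312*1/4070 + 2071/1084 = -656/2035 + 2071*(1/1084) = -656/2035 + 2071/1084 = 3503381/2205940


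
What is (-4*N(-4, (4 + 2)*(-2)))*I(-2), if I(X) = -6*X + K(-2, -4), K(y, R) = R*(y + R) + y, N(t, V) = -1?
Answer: 136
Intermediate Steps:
K(y, R) = y + R*(R + y) (K(y, R) = R*(R + y) + y = y + R*(R + y))
I(X) = 22 - 6*X (I(X) = -6*X + (-2 + (-4)² - 4*(-2)) = -6*X + (-2 + 16 + 8) = -6*X + 22 = 22 - 6*X)
(-4*N(-4, (4 + 2)*(-2)))*I(-2) = (-4*(-1))*(22 - 6*(-2)) = 4*(22 + 12) = 4*34 = 136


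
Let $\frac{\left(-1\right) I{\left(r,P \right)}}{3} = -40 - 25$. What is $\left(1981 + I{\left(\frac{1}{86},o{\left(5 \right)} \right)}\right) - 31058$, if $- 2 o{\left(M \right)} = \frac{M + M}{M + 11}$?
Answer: $-28882$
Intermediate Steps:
$o{\left(M \right)} = - \frac{M}{11 + M}$ ($o{\left(M \right)} = - \frac{\left(M + M\right) \frac{1}{M + 11}}{2} = - \frac{2 M \frac{1}{11 + M}}{2} = - \frac{M}{11 + M}$)
$I{\left(r,P \right)} = 195$ ($I{\left(r,P \right)} = - 3 \left(-40 - 25\right) = \left(-3\right) \left(-65\right) = 195$)
$\left(1981 + I{\left(\frac{1}{86},o{\left(5 \right)} \right)}\right) - 31058 = \left(1981 + 195\right) - 31058 = 2176 - 31058 = -28882$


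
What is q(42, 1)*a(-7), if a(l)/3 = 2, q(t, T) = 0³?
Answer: 0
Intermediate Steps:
q(t, T) = 0
a(l) = 6 (a(l) = 3*2 = 6)
q(42, 1)*a(-7) = 0*6 = 0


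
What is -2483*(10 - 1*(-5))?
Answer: -37245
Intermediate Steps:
-2483*(10 - 1*(-5)) = -2483*(10 + 5) = -2483*15 = -37245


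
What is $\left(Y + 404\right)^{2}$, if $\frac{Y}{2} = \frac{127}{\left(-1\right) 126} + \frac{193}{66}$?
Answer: $\frac{79878586384}{480249} \approx 1.6633 \cdot 10^{5}$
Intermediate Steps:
$Y = \frac{2656}{693}$ ($Y = 2 \left(\frac{127}{\left(-1\right) 126} + \frac{193}{66}\right) = 2 \left(\frac{127}{-126} + 193 \cdot \frac{1}{66}\right) = 2 \left(127 \left(- \frac{1}{126}\right) + \frac{193}{66}\right) = 2 \left(- \frac{127}{126} + \frac{193}{66}\right) = 2 \cdot \frac{1328}{693} = \frac{2656}{693} \approx 3.8326$)
$\left(Y + 404\right)^{2} = \left(\frac{2656}{693} + 404\right)^{2} = \left(\frac{282628}{693}\right)^{2} = \frac{79878586384}{480249}$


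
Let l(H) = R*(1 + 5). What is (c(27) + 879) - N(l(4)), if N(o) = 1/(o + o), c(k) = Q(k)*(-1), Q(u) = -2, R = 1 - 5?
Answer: 42289/48 ≈ 881.02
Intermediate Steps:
R = -4
c(k) = 2 (c(k) = -2*(-1) = 2)
l(H) = -24 (l(H) = -4*(1 + 5) = -4*6 = -24)
N(o) = 1/(2*o)
(c(27) + 879) - N(l(4)) = (2 + 879) - 1/(2*(-24)) = 881 - (-1)/(2*24) = 881 - 1*(-1/48) = 881 + 1/48 = 42289/48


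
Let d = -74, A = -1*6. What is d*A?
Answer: 444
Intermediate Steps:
A = -6
d*A = -74*(-6) = 444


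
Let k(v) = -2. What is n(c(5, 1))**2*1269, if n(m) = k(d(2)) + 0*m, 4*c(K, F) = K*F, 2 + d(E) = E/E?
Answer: 5076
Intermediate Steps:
d(E) = -1 (d(E) = -2 + E/E = -2 + 1 = -1)
c(K, F) = F*K/4 (c(K, F) = (K*F)/4 = (F*K)/4 = F*K/4)
n(m) = -2 (n(m) = -2 + 0*m = -2 + 0 = -2)
n(c(5, 1))**2*1269 = (-2)**2*1269 = 4*1269 = 5076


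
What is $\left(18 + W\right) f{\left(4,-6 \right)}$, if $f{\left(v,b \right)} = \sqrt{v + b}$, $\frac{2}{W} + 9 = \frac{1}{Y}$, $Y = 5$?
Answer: $\frac{391 i \sqrt{2}}{22} \approx 25.134 i$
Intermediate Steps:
$W = - \frac{5}{22}$ ($W = \frac{2}{-9 + \frac{1}{5}} = \frac{2}{- \frac{44}{5}} = 2 \left(- \frac{5}{44}\right) = - \frac{5}{22} \approx -0.22727$)
$f{\left(v,b \right)} = \sqrt{b + v}$
$\left(18 + W\right) f{\left(4,-6 \right)} = \left(18 - \frac{5}{22}\right) \sqrt{-6 + 4} = \frac{391 \sqrt{-2}}{22} = \frac{391 i \sqrt{2}}{22}$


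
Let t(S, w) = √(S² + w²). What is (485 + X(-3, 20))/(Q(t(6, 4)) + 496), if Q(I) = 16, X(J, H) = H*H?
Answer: 885/512 ≈ 1.7285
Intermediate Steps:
X(J, H) = H²
(485 + X(-3, 20))/(Q(t(6, 4)) + 496) = (485 + 20²)/(16 + 496) = (485 + 400)/512 = 885*(1/512) = 885/512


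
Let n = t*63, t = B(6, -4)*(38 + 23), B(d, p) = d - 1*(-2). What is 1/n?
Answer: 1/30744 ≈ 3.2527e-5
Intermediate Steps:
B(d, p) = 2 + d (B(d, p) = d + 2 = 2 + d)
t = 488 (t = (2 + 6)*(38 + 23) = 8*61 = 488)
n = 30744 (n = 488*63 = 30744)
1/n = 1/30744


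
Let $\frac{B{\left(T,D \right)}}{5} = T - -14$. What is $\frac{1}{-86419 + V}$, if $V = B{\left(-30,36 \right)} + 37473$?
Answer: $- \frac{1}{49026} \approx -2.0397 \cdot 10^{-5}$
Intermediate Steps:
$B{\left(T,D \right)} = 70 + 5 T$ ($B{\left(T,D \right)} = 5 \left(T - -14\right) = 5 \left(T + 14\right) = 5 \left(14 + T\right) = 70 + 5 T$)
$V = 37393$ ($V = \left(70 + 5 \left(-30\right)\right) + 37473 = \left(70 - 150\right) + 37473 = -80 + 37473 = 37393$)
$\frac{1}{-86419 + V} = \frac{1}{-86419 + 37393} = \frac{1}{-49026} = - \frac{1}{49026}$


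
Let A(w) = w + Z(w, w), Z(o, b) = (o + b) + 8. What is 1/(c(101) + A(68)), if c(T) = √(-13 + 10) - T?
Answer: 37/4108 - I*√3/12324 ≈ 0.0090068 - 0.00014054*I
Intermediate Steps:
Z(o, b) = 8 + b + o (Z(o, b) = (b + o) + 8 = 8 + b + o)
c(T) = -T + I*√3 (c(T) = √(-3) - T = I*√3 - T = -T + I*√3)
A(w) = 8 + 3*w (A(w) = w + (8 + w + w) = w + (8 + 2*w) = 8 + 3*w)
1/(c(101) + A(68)) = 1/((-1*101 + I*√3) + (8 + 3*68)) = 1/((-101 + I*√3) + (8 + 204)) = 1/((-101 + I*√3) + 212) = 1/(111 + I*√3)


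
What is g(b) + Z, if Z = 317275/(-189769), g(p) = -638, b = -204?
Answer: -121389897/189769 ≈ -639.67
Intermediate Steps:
Z = -317275/189769 (Z = 317275*(-1/189769) = -317275/189769 ≈ -1.6719)
g(b) + Z = -638 - 317275/189769 = -121389897/189769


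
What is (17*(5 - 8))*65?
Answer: -3315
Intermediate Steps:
(17*(5 - 8))*65 = (17*(-3))*65 = -51*65 = -3315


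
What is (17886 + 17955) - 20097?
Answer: 15744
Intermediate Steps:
(17886 + 17955) - 20097 = 35841 - 20097 = 15744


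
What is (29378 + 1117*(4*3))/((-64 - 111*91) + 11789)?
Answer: 21391/812 ≈ 26.344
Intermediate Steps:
(29378 + 1117*(4*3))/((-64 - 111*91) + 11789) = (29378 + 1117*12)/((-64 - 10101) + 11789) = (29378 + 13404)/(-10165 + 11789) = 42782/1624 = 42782*(1/1624) = 21391/812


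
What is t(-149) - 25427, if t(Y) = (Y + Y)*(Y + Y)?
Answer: 63377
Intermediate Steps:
t(Y) = 4*Y² (t(Y) = (2*Y)*(2*Y) = 4*Y²)
t(-149) - 25427 = 4*(-149)² - 25427 = 4*22201 - 25427 = 88804 - 25427 = 63377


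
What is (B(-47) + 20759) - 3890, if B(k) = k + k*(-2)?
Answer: 16916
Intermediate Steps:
B(k) = -k (B(k) = k - 2*k = -k)
(B(-47) + 20759) - 3890 = (-1*(-47) + 20759) - 3890 = (47 + 20759) - 3890 = 20806 - 3890 = 16916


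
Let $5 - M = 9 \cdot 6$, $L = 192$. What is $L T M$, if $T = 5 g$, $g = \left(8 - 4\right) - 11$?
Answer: $329280$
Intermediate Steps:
$g = -7$ ($g = 4 - 11 = -7$)
$T = -35$ ($T = 5 \left(-7\right) = -35$)
$M = -49$ ($M = 5 - 9 \cdot 6 = 5 - 54 = -49$)
$L T M = 192 \left(-35\right) \left(-49\right) = \left(-6720\right) \left(-49\right) = 329280$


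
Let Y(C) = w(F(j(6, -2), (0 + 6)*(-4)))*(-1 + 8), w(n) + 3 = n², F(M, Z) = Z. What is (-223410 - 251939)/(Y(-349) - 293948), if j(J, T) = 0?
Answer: 475349/289937 ≈ 1.6395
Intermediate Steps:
w(n) = -3 + n²
Y(C) = 4011 (Y(C) = (-3 + ((0 + 6)*(-4))²)*(-1 + 8) = (-3 + (6*(-4))²)*7 = (-3 + (-24)²)*7 = (-3 + 576)*7 = 573*7 = 4011)
(-223410 - 251939)/(Y(-349) - 293948) = (-223410 - 251939)/(4011 - 293948) = -475349/(-289937) = -475349*(-1/289937) = 475349/289937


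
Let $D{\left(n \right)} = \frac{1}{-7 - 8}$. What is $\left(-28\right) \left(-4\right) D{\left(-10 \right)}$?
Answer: $- \frac{112}{15} \approx -7.4667$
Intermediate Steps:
$D{\left(n \right)} = - \frac{1}{15}$ ($D{\left(n \right)} = \frac{1}{-15} = - \frac{1}{15}$)
$\left(-28\right) \left(-4\right) D{\left(-10 \right)} = \left(-28\right) \left(-4\right) \left(- \frac{1}{15}\right) = 112 \left(- \frac{1}{15}\right) = - \frac{112}{15}$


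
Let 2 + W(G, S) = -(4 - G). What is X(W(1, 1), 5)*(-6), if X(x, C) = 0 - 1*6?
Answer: 36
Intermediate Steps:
W(G, S) = -6 + G (W(G, S) = -2 - (4 - G) = -2 + (-4 + G) = -6 + G)
X(x, C) = -6 (X(x, C) = 0 - 6 = -6)
X(W(1, 1), 5)*(-6) = -6*(-6) = 36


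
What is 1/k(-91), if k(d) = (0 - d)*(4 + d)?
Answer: -1/7917 ≈ -0.00012631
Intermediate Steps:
k(d) = -d*(4 + d) (k(d) = (-d)*(4 + d) = -d*(4 + d))
1/k(-91) = 1/(-1*(-91)*(4 - 91)) = 1/(-1*(-91)*(-87)) = 1/(-7917) = -1/7917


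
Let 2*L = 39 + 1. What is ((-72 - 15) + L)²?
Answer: 4489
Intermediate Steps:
L = 20 (L = (39 + 1)/2 = (½)*40 = 20)
((-72 - 15) + L)² = ((-72 - 15) + 20)² = (-87 + 20)² = (-67)² = 4489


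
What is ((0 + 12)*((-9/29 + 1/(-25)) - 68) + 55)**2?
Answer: 307773081529/525625 ≈ 5.8554e+5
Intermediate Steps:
((0 + 12)*((-9/29 + 1/(-25)) - 68) + 55)**2 = (12*((-9*1/29 + 1*(-1/25)) - 68) + 55)**2 = (12*((-9/29 - 1/25) - 68) + 55)**2 = (12*(-254/725 - 68) + 55)**2 = (12*(-49554/725) + 55)**2 = (-594648/725 + 55)**2 = (-554773/725)**2 = 307773081529/525625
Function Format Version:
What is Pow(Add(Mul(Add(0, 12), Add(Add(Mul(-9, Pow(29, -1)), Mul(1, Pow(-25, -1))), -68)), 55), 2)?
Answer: Rational(307773081529, 525625) ≈ 5.8554e+5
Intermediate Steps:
Pow(Add(Mul(Add(0, 12), Add(Add(Mul(-9, Pow(29, -1)), Mul(1, Pow(-25, -1))), -68)), 55), 2) = Pow(Add(Mul(12, Add(Add(Mul(-9, Rational(1, 29)), Mul(1, Rational(-1, 25))), -68)), 55), 2) = Pow(Add(Mul(12, Add(Add(Rational(-9, 29), Rational(-1, 25)), -68)), 55), 2) = Pow(Add(Mul(12, Add(Rational(-254, 725), -68)), 55), 2) = Pow(Add(Mul(12, Rational(-49554, 725)), 55), 2) = Pow(Add(Rational(-594648, 725), 55), 2) = Pow(Rational(-554773, 725), 2) = Rational(307773081529, 525625)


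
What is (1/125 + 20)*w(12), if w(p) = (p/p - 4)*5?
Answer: -7503/25 ≈ -300.12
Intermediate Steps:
w(p) = -15 (w(p) = (1 - 4)*5 = -3*5 = -15)
(1/125 + 20)*w(12) = (1/125 + 20)*(-15) = (2501/125)*(-15) = -7503/25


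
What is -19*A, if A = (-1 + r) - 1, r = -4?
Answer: 114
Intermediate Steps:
A = -6 (A = (-1 - 4) - 1 = -5 - 1 = -6)
-19*A = -19*(-6) = 114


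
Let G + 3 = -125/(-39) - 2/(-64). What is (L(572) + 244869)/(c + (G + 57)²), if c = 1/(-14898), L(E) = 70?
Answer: 72865253200896/974556042383 ≈ 74.768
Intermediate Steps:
G = 295/1248 (G = -3 + (-125/(-39) - 2/(-64)) = -3 + (-125*(-1/39) - 2*(-1/64)) = -3 + (125/39 + 1/32) = -3 + 4039/1248 = 295/1248 ≈ 0.23638)
c = -1/14898 ≈ -6.7123e-5
(L(572) + 244869)/(c + (G + 57)²) = (70 + 244869)/(-1/14898 + (295/1248 + 57)²) = 244939/(-1/14898 + (71431/1248)²) = 244939/(-1/14898 + 5102387761/1557504) = 244939/(974556042383/297483264) = 244939*(297483264/974556042383) = 72865253200896/974556042383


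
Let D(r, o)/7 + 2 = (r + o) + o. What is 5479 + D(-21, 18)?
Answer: 5570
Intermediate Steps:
D(r, o) = -14 + 7*r + 14*o (D(r, o) = -14 + 7*((r + o) + o) = -14 + 7*((o + r) + o) = -14 + 7*(r + 2*o) = -14 + (7*r + 14*o) = -14 + 7*r + 14*o)
5479 + D(-21, 18) = 5479 + (-14 + 7*(-21) + 14*18) = 5479 + (-14 - 147 + 252) = 5479 + 91 = 5570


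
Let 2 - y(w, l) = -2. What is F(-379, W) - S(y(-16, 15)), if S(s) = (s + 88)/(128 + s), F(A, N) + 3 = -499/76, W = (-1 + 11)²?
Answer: -25739/2508 ≈ -10.263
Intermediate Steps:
y(w, l) = 4 (y(w, l) = 2 - 1*(-2) = 2 + 2 = 4)
W = 100 (W = 10² = 100)
F(A, N) = -727/76 (F(A, N) = -3 - 499/76 = -727/76)
S(s) = (88 + s)/(128 + s)
F(-379, W) - S(y(-16, 15)) = -727/76 - (88 + 4)/(128 + 4) = -727/76 - 92/132 = -727/76 - 1*23/33 = -727/76 - 23/33 = -25739/2508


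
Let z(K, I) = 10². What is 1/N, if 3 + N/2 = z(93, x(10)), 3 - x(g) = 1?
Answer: 1/194 ≈ 0.0051546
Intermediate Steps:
x(g) = 2 (x(g) = 3 - 1*1 = 3 - 1 = 2)
z(K, I) = 100
N = 194 (N = -6 + 2*100 = -6 + 200 = 194)
1/N = 1/194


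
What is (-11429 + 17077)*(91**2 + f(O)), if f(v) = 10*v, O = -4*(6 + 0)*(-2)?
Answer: 49482128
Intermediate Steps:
O = 48 (O = -4*6*(-2) = -24*(-2) = 48)
(-11429 + 17077)*(91**2 + f(O)) = (-11429 + 17077)*(91**2 + 10*48) = 5648*(8281 + 480) = 5648*8761 = 49482128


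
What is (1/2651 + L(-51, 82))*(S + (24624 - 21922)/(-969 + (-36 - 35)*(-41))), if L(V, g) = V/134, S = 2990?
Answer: -392321145947/344932214 ≈ -1137.4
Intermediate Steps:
L(V, g) = V/134 (L(V, g) = V*(1/134) = V/134)
(1/2651 + L(-51, 82))*(S + (24624 - 21922)/(-969 + (-36 - 35)*(-41))) = (1/2651 + (1/134)*(-51))*(2990 + (24624 - 21922)/(-969 + (-36 - 35)*(-41))) = (1/2651 - 51/134)*(2990 + 2702/(-969 - 71*(-41))) = -135067*(2990 + 2702/(-969 + 2911))/355234 = -135067*(2990 + 2702/1942)/355234 = -135067*(2990 + 2702*(1/1942))/355234 = -135067*(2990 + 1351/971)/355234 = -135067/355234*2904641/971 = -392321145947/344932214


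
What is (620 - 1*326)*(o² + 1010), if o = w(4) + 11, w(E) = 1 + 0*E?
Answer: 339276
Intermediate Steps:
w(E) = 1 (w(E) = 1 + 0 = 1)
o = 12 (o = 1 + 11 = 12)
(620 - 1*326)*(o² + 1010) = (620 - 1*326)*(12² + 1010) = (620 - 326)*(144 + 1010) = 294*1154 = 339276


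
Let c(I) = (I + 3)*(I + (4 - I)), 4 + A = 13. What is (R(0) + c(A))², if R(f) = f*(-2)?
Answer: 2304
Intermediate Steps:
R(f) = -2*f
A = 9 (A = -4 + 13 = 9)
c(I) = 12 + 4*I (c(I) = (3 + I)*4 = 12 + 4*I)
(R(0) + c(A))² = (-2*0 + (12 + 4*9))² = (0 + (12 + 36))² = (0 + 48)² = 48² = 2304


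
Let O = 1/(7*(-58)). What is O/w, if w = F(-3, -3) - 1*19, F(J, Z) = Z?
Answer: 1/8932 ≈ 0.00011196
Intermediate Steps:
O = -1/406 (O = 1/(-406) = -1/406 ≈ -0.0024631)
w = -22 (w = -3 - 1*19 = -3 - 19 = -22)
O/w = -1/406/(-22) = -1/406*(-1/22) = 1/8932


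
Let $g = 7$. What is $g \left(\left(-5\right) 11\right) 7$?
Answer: $-2695$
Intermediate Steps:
$g \left(\left(-5\right) 11\right) 7 = 7 \left(\left(-5\right) 11\right) 7 = 7 \left(-55\right) 7 = \left(-385\right) 7 = -2695$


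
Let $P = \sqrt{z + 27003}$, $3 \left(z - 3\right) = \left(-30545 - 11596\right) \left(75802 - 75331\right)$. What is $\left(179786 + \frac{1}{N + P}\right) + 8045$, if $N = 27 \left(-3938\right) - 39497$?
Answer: $\frac{3995341266072437}{21270936460} - \frac{i \sqrt{6589131}}{21270936460} \approx 1.8783 \cdot 10^{5} - 1.2068 \cdot 10^{-7} i$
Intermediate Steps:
$z = -6616134$ ($z = 3 + \frac{\left(-30545 - 11596\right) \left(75802 - 75331\right)}{3} = 3 + \frac{\left(-42141\right) 471}{3} = 3 + \frac{1}{3} \left(-19848411\right) = 3 - 6616137 = -6616134$)
$P = i \sqrt{6589131}$ ($P = \sqrt{-6616134 + 27003} = \sqrt{-6589131} = i \sqrt{6589131} \approx 2566.9 i$)
$N = -145823$ ($N = -106326 - 39497 = -145823$)
$\left(179786 + \frac{1}{N + P}\right) + 8045 = \left(179786 + \frac{1}{-145823 + i \sqrt{6589131}}\right) + 8045 = 187831 + \frac{1}{-145823 + i \sqrt{6589131}}$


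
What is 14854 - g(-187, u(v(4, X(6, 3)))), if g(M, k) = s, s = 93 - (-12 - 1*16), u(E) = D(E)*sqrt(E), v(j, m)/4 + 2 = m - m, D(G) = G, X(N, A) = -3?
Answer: 14733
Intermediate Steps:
v(j, m) = -8 (v(j, m) = -8 + 4*(m - m) = -8 + 4*0 = -8 + 0 = -8)
u(E) = E**(3/2) (u(E) = E*sqrt(E) = E**(3/2))
s = 121 (s = 93 - (-12 - 16) = 93 - 1*(-28) = 93 + 28 = 121)
g(M, k) = 121
14854 - g(-187, u(v(4, X(6, 3)))) = 14854 - 1*121 = 14854 - 121 = 14733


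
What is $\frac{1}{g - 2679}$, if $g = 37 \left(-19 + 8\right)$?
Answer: $- \frac{1}{3086} \approx -0.00032404$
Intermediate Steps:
$g = -407$ ($g = 37 \left(-11\right) = -407$)
$\frac{1}{g - 2679} = \frac{1}{-407 - 2679} = \frac{1}{-3086} = - \frac{1}{3086}$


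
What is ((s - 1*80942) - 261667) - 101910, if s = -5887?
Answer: -450406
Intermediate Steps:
((s - 1*80942) - 261667) - 101910 = ((-5887 - 1*80942) - 261667) - 101910 = ((-5887 - 80942) - 261667) - 101910 = (-86829 - 261667) - 101910 = -348496 - 101910 = -450406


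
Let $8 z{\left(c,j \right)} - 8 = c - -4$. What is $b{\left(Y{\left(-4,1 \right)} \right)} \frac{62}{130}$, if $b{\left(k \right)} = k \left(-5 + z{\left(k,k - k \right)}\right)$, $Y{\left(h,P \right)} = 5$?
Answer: $- \frac{713}{104} \approx -6.8558$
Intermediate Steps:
$z{\left(c,j \right)} = \frac{3}{2} + \frac{c}{8}$ ($z{\left(c,j \right)} = 1 + \frac{c - -4}{8} = 1 + \frac{c + 4}{8} = 1 + \frac{4 + c}{8} = 1 + \left(\frac{1}{2} + \frac{c}{8}\right) = \frac{3}{2} + \frac{c}{8}$)
$b{\left(k \right)} = k \left(- \frac{7}{2} + \frac{k}{8}\right)$ ($b{\left(k \right)} = k \left(-5 + \left(\frac{3}{2} + \frac{k}{8}\right)\right) = k \left(- \frac{7}{2} + \frac{k}{8}\right)$)
$b{\left(Y{\left(-4,1 \right)} \right)} \frac{62}{130} = \frac{1}{8} \cdot 5 \left(-28 + 5\right) \frac{62}{130} = \frac{1}{8} \cdot 5 \left(-23\right) 62 \cdot \frac{1}{130} = \left(- \frac{115}{8}\right) \frac{31}{65} = - \frac{713}{104}$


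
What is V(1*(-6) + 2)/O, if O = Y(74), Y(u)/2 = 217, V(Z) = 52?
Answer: 26/217 ≈ 0.11982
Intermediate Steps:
Y(u) = 434 (Y(u) = 2*217 = 434)
O = 434
V(1*(-6) + 2)/O = 52/434 = 52*(1/434) = 26/217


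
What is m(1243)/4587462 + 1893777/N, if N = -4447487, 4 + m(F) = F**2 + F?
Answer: -82297011169/927394436727 ≈ -0.088740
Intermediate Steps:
m(F) = -4 + F + F**2 (m(F) = -4 + (F**2 + F) = -4 + (F + F**2) = -4 + F + F**2)
m(1243)/4587462 + 1893777/N = (-4 + 1243 + 1243**2)/4587462 + 1893777/(-4447487) = (-4 + 1243 + 1545049)*(1/4587462) + 1893777*(-1/4447487) = 1546288*(1/4587462) - 1893777/4447487 = 773144/2293731 - 1893777/4447487 = -82297011169/927394436727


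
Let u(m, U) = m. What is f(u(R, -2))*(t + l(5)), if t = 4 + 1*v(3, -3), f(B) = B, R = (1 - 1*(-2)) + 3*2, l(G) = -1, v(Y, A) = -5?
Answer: -18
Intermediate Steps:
R = 9 (R = (1 + 2) + 6 = 3 + 6 = 9)
t = -1 (t = 4 + 1*(-5) = 4 - 5 = -1)
f(u(R, -2))*(t + l(5)) = 9*(-1 - 1) = 9*(-2) = -18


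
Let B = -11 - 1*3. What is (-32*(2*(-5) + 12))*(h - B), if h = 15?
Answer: -1856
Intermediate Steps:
B = -14 (B = -11 - 3 = -14)
(-32*(2*(-5) + 12))*(h - B) = (-32*(2*(-5) + 12))*(15 - 1*(-14)) = (-32*(-10 + 12))*(15 + 14) = -32*2*29 = -64*29 = -1856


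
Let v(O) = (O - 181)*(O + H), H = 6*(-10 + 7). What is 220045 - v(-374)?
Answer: 2485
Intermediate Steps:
H = -18 (H = 6*(-3) = -18)
v(O) = (-181 + O)*(-18 + O) (v(O) = (O - 181)*(O - 18) = (-181 + O)*(-18 + O))
220045 - v(-374) = 220045 - (3258 + (-374)**2 - 199*(-374)) = 220045 - (3258 + 139876 + 74426) = 220045 - 1*217560 = 220045 - 217560 = 2485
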